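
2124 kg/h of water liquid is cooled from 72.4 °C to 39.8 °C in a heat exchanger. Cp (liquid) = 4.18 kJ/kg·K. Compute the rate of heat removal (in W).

Q = ṁ·Cp·ΔT = 2124 × 4.18 × (39.8 − 72.4) = -289430 kJ/h
Converting: 289430 / 3600 s = 80.398 kW
Cooling duty = 80398 W

Q_c = 80400 W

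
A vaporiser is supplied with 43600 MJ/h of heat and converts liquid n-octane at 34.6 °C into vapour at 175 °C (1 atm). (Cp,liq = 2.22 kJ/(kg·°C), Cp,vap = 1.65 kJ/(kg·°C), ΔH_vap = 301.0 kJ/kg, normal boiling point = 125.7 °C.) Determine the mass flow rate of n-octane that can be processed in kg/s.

ṁ = 20.7 kg/s

Δh = 2.22×(125.7−34.6) + 301.0 + 1.65×(175−125.7) = 584.59 kJ/kg
Q = 43600 MJ/h = 12111 kJ/s = 12111 kJ/s
ṁ = Q/Δh = 12111 / 584.59 = 20.717 kg/s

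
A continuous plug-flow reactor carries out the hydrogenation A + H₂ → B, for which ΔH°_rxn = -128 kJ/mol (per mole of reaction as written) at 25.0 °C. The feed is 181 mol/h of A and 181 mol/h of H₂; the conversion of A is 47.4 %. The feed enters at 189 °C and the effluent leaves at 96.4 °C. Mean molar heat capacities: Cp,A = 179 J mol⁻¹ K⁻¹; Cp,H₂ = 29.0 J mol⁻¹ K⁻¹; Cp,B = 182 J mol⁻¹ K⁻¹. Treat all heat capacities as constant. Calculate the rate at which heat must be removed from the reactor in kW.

Extent of reaction ξ = 0.474 × 181 = 85.794 mol/h
Reaction term: ξ·ΔH°_rxn = 85.794 × -128 = -10982 kJ/h
Sensible, feed 189→25 °C: -6174.3 kJ/h
Outlet flows (mol/h): A 95.206, H₂ 95.206, B 85.794
Sensible, products 25→96.4 °C: 2528.8 kJ/h
Q = ΔH = -14627 kJ/h = -4.0631 kW
Heat removed = 4.0631 kW

Q_out = 4.06 kW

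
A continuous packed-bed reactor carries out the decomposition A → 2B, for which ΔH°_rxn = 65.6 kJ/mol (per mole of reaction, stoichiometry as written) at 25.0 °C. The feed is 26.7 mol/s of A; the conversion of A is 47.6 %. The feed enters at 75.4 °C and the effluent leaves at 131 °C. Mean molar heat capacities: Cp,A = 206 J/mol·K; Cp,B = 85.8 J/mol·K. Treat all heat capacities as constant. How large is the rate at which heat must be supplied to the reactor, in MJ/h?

Extent of reaction ξ = 0.476 × 26.7 = 12.709 mol/s
Reaction term: ξ·ΔH°_rxn = 12.709 × 65.6 = 833.72 kJ/s
Sensible, feed 75.4→25 °C: -277.21 kJ/s
Outlet flows (mol/s): A 13.991, B 25.418
Sensible, products 25→131 °C: 536.68 kJ/s
Q = ΔH = 1093.2 kJ/s = 1093.2 kW
Heat supplied = 3935.5 MJ/h

Q_in = 3940 MJ/h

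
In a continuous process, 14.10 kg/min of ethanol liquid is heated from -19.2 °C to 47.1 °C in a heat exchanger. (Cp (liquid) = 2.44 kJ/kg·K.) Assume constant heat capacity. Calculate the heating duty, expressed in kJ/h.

Q = ṁ·Cp·ΔT = 14.10 × 2.44 × (47.1 − -19.2) = 2281 kJ/min
Converting: 2281 / 60 s = 38.016 kW
Heating duty = 136860 kJ/h

Q = 137000 kJ/h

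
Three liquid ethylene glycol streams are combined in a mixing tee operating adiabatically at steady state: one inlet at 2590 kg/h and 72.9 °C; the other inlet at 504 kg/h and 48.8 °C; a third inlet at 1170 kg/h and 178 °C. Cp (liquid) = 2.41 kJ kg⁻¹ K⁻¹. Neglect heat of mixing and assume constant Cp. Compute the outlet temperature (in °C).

Adiabatic, steady state ⇒ Σ ṁᵢCp,ᵢ(T_out − Tᵢ) = 0
Σ ṁᵢCp,ᵢTᵢ = 2590×2.41×72.9 + 504×2.41×48.8 + 1170×2.41×178 = 1.0162e+06
Σ ṁᵢCp,ᵢ = 2590×2.41 + 504×2.41 + 1170×2.41 = 10276
T_out = 1.0162e+06 / 10276 = 98.89 °C

T_out = 98.9 °C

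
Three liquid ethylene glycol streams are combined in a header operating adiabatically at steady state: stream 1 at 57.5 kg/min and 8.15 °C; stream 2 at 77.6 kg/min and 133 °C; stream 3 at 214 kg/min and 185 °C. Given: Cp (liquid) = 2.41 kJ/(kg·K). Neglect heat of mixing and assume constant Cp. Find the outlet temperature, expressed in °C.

No heat crosses the boundary, so H_out = H_in.
Σ ṁᵢCp,ᵢTᵢ = 57.5×2.41×8.15 + 77.6×2.41×133 + 214×2.41×185 = 121410
Σ ṁᵢCp,ᵢ = 57.5×2.41 + 77.6×2.41 + 214×2.41 = 841.33
T_out = 121410 / 841.33 = 144.31 °C

T_out = 144 °C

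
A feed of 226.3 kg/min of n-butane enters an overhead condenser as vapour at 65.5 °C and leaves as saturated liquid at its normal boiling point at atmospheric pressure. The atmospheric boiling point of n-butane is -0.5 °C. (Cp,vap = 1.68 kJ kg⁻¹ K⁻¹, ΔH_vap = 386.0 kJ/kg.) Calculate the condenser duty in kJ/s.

vapour 65.5→-0.5 °C: -110.88 kJ/kg
condensation at -0.5 °C: -386 kJ/kg
Δh = -110.88 + -386 = -496.88 kJ/kg
Q = ṁ·Δh = 226.3 kg/min × -496.88 kJ/kg = -112440 kJ/min
|Q| = 1874.1 kW

Q_c = 1870 kJ/s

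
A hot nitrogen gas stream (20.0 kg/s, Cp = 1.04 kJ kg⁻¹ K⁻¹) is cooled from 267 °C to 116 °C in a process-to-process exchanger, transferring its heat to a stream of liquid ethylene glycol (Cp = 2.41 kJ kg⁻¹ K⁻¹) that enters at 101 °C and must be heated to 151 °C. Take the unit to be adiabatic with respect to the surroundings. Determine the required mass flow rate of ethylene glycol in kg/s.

ṁ_c = 26.1 kg/s

Heat released by hot stream: Q = 20.0 × 1.04 × (267 − 116) = 3140.8 kJ/s
Energy balance on cold side (adiabatic exchanger): Q = ṁ_c·Cp_c·(T_c,out − T_c,in)
ṁ_c = 3140.8 / [2.41 × (151 − 101)] = 26.065 kg/s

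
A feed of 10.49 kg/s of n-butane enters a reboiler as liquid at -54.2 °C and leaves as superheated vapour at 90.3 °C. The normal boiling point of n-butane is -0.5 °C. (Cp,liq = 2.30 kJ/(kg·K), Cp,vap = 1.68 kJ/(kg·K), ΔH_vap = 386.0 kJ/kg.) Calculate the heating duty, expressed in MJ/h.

Q = 25000 MJ/h

liquid -54.2→-0.5 °C: 123.51 kJ/kg
vaporisation at -0.5 °C: 386 kJ/kg
vapour -0.5→90.3 °C: 152.54 kJ/kg
Δh = 123.51 + 386 + 152.54 = 662.05 kJ/kg
Q = ṁ·Δh = 10.49 kg/s × 662.05 kJ/kg = 6944.9 kJ/s
|Q| = 6944.9 kW = 25002 MJ/h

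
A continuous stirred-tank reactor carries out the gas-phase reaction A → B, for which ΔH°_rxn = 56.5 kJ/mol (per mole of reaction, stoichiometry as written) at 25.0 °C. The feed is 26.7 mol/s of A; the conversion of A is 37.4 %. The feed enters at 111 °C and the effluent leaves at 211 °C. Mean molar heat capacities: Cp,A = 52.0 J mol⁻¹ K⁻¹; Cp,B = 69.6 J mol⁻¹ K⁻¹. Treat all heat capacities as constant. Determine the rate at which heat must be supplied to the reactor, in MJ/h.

Q_in = 2650 MJ/h

Extent of reaction ξ = 0.374 × 26.7 = 9.9858 mol/s
Reaction term: ξ·ΔH°_rxn = 9.9858 × 56.5 = 564.2 kJ/s
Sensible, feed 111→25 °C: -119.4 kJ/s
Outlet flows (mol/s): A 16.714, B 9.9858
Sensible, products 25→211 °C: 290.93 kJ/s
Q = ΔH = 735.73 kJ/s = 735.73 kW
Heat supplied = 2648.6 MJ/h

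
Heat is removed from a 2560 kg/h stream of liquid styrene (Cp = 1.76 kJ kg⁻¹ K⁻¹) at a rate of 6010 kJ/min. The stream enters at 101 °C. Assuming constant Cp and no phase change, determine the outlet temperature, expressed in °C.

Q = 6010 kJ/min = 360600 kJ/h
ΔT = Q/(ṁ·Cp) = 360600/(2560×1.76) = 80.034 K
T_out = 101 − 80.034 = 20.966 °C

T_out = 21.0 °C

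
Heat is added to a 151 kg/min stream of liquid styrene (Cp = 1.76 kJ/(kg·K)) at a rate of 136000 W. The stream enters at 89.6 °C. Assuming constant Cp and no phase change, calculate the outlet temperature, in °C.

Q = 136000 W = 8160 kJ/min
ΔT = Q/(ṁ·Cp) = 8160/(151×1.76) = 30.704 K
T_out = 89.6 + 30.704 = 120.3 °C

T_out = 120 °C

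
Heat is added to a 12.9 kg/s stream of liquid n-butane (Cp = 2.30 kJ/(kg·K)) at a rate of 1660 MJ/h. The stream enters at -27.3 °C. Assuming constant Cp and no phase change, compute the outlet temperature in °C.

Q = 1660 MJ/h = 461.11 kJ/s
ΔT = Q/(ṁ·Cp) = 461.11/(12.9×2.30) = 15.541 K
T_out = -27.3 + 15.541 = -11.759 °C

T_out = -11.8 °C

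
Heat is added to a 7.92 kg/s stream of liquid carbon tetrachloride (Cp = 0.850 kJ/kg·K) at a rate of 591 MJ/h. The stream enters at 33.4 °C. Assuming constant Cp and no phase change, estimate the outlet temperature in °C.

T_out = 57.8 °C

Q = 591 MJ/h = 164.17 kJ/s
ΔT = Q/(ṁ·Cp) = 164.17/(7.92×0.850) = 24.386 K
T_out = 33.4 + 24.386 = 57.786 °C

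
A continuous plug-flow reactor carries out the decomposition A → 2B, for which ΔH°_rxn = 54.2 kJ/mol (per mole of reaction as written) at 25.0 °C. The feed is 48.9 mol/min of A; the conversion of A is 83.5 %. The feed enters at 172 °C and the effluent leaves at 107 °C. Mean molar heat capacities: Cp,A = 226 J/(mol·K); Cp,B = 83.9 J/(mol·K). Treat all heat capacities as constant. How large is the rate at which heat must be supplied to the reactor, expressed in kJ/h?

Q_in = 78000 kJ/h

Extent of reaction ξ = 0.835 × 48.9 = 40.831 mol/min
Reaction term: ξ·ΔH°_rxn = 40.831 × 54.2 = 2213.1 kJ/min
Sensible, feed 172→25 °C: -1624.6 kJ/min
Outlet flows (mol/min): A 8.0685, B 81.663
Sensible, products 25→107 °C: 711.35 kJ/min
Q = ΔH = 1299.9 kJ/min = 21.664 kW
Heat supplied = 77992 kJ/h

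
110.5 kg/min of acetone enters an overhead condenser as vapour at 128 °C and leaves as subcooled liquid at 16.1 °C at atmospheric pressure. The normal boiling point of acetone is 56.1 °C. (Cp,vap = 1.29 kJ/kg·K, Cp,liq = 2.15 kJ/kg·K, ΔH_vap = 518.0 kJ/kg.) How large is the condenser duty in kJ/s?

Q_c = 1280 kJ/s

vapour 128→56.1 °C: -92.751 kJ/kg
condensation at 56.1 °C: -518 kJ/kg
liquid 56.1→16.1 °C: -86 kJ/kg
Δh = -92.751 + -518 + -86 = -696.75 kJ/kg
Q = ṁ·Δh = 110.5 kg/min × -696.75 kJ/kg = -76991 kJ/min
|Q| = 1283.2 kW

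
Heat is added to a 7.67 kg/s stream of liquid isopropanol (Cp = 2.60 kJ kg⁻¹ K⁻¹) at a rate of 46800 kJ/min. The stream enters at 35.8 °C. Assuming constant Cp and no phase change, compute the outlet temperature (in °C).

T_out = 74.9 °C

Q = 46800 kJ/min = 780 kJ/s
ΔT = Q/(ṁ·Cp) = 780/(7.67×2.60) = 39.113 K
T_out = 35.8 + 39.113 = 74.913 °C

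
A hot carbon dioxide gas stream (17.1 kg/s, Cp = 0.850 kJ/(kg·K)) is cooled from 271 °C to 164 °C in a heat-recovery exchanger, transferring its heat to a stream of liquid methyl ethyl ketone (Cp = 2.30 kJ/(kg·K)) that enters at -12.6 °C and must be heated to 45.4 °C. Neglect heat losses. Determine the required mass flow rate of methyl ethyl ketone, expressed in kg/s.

Heat released by hot stream: Q = 17.1 × 0.850 × (271 − 164) = 1555.2 kJ/s
Energy balance on cold side (adiabatic exchanger): Q = ṁ_c·Cp_c·(T_c,out − T_c,in)
ṁ_c = 1555.2 / [2.30 × (45.4 − -12.6)] = 11.659 kg/s

ṁ_c = 11.7 kg/s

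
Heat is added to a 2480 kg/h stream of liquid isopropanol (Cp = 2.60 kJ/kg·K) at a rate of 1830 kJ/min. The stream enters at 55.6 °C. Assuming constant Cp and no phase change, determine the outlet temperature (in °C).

Q = 1830 kJ/min = 109800 kJ/h
ΔT = Q/(ṁ·Cp) = 109800/(2480×2.60) = 17.029 K
T_out = 55.6 + 17.029 = 72.629 °C

T_out = 72.6 °C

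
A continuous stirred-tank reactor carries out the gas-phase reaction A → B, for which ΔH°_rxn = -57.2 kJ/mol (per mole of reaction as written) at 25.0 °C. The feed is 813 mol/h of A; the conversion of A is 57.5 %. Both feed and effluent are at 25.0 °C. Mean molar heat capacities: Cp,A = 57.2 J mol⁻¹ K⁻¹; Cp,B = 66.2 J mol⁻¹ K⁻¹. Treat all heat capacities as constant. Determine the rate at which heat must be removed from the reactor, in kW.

Extent of reaction ξ = 0.575 × 813 = 467.47 mol/h
Reaction term: ξ·ΔH°_rxn = 467.47 × -57.2 = -26740 kJ/h
Q = ΔH = -26740 kJ/h = -7.4277 kW
Heat removed = 7.4277 kW

Q_out = 7.43 kW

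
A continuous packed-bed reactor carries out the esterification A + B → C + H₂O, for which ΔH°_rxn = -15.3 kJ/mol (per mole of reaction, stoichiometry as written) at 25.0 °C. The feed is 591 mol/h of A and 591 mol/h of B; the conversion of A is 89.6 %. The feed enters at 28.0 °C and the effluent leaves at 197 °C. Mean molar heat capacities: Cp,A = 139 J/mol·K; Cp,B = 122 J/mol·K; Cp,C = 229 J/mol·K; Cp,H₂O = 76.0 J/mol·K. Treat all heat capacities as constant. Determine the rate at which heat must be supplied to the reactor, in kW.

Extent of reaction ξ = 0.896 × 591 = 529.54 mol/h
Reaction term: ξ·ΔH°_rxn = 529.54 × -15.3 = -8101.9 kJ/h
Sensible, feed 28.0→25 °C: -462.75 kJ/h
Outlet flows (mol/h): A 61.464, B 61.464, C 529.54, H₂O 529.54
Sensible, products 25→197 °C: 30539 kJ/h
Q = ΔH = 21974 kJ/h = 6.1039 kW
Heat supplied = 6.1039 kW

Q_in = 6.10 kW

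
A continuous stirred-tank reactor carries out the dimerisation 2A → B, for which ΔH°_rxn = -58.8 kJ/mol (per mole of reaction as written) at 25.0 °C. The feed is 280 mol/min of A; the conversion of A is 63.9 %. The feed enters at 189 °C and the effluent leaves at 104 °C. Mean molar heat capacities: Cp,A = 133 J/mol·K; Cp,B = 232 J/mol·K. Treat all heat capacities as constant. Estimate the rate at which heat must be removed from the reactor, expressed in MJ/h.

Extent of reaction ξ = 0.639 × 280 / 2 = 89.46 mol/min
Reaction term: ξ·ΔH°_rxn = 89.46 × -58.8 = -5260.2 kJ/min
Sensible, feed 189→25 °C: -6107.4 kJ/min
Outlet flows (mol/min): A 101.08, B 89.46
Sensible, products 25→104 °C: 2701.7 kJ/min
Q = ΔH = -8665.9 kJ/min = -144.43 kW
Heat removed = 519.96 MJ/h

Q_out = 520 MJ/h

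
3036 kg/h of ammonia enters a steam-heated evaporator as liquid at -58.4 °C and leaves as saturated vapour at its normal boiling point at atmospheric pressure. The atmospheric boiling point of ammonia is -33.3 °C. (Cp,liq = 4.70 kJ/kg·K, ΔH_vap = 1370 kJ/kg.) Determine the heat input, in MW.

Q = 1.25 MW

liquid -58.4→-33.3 °C: 117.97 kJ/kg
vaporisation at -33.3 °C: 1370 kJ/kg
Δh = 117.97 + 1370 = 1488 kJ/kg
Q = ṁ·Δh = 3036 kg/h × 1488 kJ/kg = 4.5175e+06 kJ/h
|Q| = 1254.9 kW = 1.2549 MW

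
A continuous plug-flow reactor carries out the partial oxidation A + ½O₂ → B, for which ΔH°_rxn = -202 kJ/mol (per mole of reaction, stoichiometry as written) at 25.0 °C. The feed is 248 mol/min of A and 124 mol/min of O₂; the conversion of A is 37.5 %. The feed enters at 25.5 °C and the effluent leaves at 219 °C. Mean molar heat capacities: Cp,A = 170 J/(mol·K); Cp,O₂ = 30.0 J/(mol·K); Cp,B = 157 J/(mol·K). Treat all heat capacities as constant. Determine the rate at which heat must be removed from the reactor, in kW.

Extent of reaction ξ = 0.375 × 248 = 93 mol/min
Reaction term: ξ·ΔH°_rxn = 93 × -202 = -18786 kJ/min
Sensible, feed 25.5→25 °C: -22.94 kJ/min
Outlet flows (mol/min): A 155, O₂ 77.5, B 93
Sensible, products 25→219 °C: 8395.5 kJ/min
Q = ΔH = -10413 kJ/min = -173.56 kW
Heat removed = 173.56 kW

Q_out = 174 kW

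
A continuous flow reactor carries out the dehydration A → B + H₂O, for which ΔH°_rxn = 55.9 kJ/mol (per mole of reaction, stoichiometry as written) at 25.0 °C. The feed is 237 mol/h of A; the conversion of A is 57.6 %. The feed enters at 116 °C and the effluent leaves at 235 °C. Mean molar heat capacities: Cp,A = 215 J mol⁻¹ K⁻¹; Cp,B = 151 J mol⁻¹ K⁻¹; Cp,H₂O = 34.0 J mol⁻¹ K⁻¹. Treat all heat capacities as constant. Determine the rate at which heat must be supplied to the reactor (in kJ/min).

Q_in = 214 kJ/min

Extent of reaction ξ = 0.576 × 237 = 136.51 mol/h
Reaction term: ξ·ΔH°_rxn = 136.51 × 55.9 = 7631 kJ/h
Sensible, feed 116→25 °C: -4636.9 kJ/h
Outlet flows (mol/h): A 100.49, B 136.51, H₂O 136.51
Sensible, products 25→235 °C: 9840.5 kJ/h
Q = ΔH = 12835 kJ/h = 3.5652 kW
Heat supplied = 213.91 kJ/min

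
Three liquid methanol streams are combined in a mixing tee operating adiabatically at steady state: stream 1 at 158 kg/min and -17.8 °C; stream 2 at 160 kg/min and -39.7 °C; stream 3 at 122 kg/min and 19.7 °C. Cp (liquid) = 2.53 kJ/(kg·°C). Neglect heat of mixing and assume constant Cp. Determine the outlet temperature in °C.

T_out = -15.4 °C

No heat crosses the boundary, so H_out = H_in.
T_out = Σ ṁᵢCp,ᵢTᵢ / Σ ṁᵢCp,ᵢ
      = -17105 / 1113.2 = -15.366 °C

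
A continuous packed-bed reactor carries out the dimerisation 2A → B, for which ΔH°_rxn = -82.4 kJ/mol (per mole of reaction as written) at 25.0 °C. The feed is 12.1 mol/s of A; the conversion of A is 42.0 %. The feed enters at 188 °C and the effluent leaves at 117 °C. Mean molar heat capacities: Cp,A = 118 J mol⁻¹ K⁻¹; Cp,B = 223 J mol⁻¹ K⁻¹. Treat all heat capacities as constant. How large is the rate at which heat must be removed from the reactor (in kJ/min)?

Q_out = 18800 kJ/min

Extent of reaction ξ = 0.420 × 12.1 / 2 = 2.541 mol/s
Reaction term: ξ·ΔH°_rxn = 2.541 × -82.4 = -209.38 kJ/s
Sensible, feed 188→25 °C: -232.73 kJ/s
Outlet flows (mol/s): A 7.018, B 2.541
Sensible, products 25→117 °C: 128.32 kJ/s
Q = ΔH = -313.79 kJ/s = -313.79 kW
Heat removed = 18827 kJ/min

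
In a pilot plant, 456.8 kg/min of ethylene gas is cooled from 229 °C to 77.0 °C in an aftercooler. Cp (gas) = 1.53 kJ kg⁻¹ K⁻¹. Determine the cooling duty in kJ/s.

Q_c = 1770 kJ/s

Q = ṁ·Cp·ΔT = 456.8 × 1.53 × (77.0 − 229) = -106230 kJ/min
Converting: 106230 / 60 s = 1770.6 kW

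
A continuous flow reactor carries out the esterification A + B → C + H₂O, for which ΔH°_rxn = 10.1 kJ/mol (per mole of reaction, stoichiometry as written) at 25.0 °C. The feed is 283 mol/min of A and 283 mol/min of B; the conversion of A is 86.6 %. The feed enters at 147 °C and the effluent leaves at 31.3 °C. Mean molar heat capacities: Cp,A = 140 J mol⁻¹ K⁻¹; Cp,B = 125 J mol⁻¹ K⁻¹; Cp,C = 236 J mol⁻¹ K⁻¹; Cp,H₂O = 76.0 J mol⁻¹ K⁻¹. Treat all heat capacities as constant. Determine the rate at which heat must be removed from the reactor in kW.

Q_out = 102 kW

Extent of reaction ξ = 0.866 × 283 = 245.08 mol/min
Reaction term: ξ·ΔH°_rxn = 245.08 × 10.1 = 2475.3 kJ/min
Sensible, feed 147→25 °C: -9149.4 kJ/min
Outlet flows (mol/min): A 37.922, B 37.922, C 245.08, H₂O 245.08
Sensible, products 25→31.3 °C: 545.04 kJ/min
Q = ΔH = -6129.1 kJ/min = -102.15 kW
Heat removed = 102.15 kW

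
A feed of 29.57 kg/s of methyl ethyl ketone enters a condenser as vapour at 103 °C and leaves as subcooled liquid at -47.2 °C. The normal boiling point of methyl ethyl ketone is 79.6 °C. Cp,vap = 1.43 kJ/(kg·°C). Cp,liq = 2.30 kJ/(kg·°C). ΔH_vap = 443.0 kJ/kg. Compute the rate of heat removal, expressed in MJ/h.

Q_c = 81800 MJ/h

vapour 103→79.6 °C: -33.462 kJ/kg
condensation at 79.6 °C: -443 kJ/kg
liquid 79.6→-47.2 °C: -291.64 kJ/kg
Δh = -33.462 + -443 + -291.64 = -768.1 kJ/kg
Q = ṁ·Δh = 29.57 kg/s × -768.1 kJ/kg = -22713 kJ/s
|Q| = 22713 kW = 81766 MJ/h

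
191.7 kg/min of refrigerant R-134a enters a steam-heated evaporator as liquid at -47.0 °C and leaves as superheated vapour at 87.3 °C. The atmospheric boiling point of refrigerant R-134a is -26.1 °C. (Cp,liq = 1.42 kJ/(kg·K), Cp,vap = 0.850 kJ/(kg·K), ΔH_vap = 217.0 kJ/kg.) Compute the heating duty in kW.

Q = 1100 kW

liquid -47.0→-26.1 °C: 29.678 kJ/kg
vaporisation at -26.1 °C: 217 kJ/kg
vapour -26.1→87.3 °C: 96.39 kJ/kg
Δh = 29.678 + 217 + 96.39 = 343.07 kJ/kg
Q = ṁ·Δh = 191.7 kg/min × 343.07 kJ/kg = 65766 kJ/min
|Q| = 1096.1 kW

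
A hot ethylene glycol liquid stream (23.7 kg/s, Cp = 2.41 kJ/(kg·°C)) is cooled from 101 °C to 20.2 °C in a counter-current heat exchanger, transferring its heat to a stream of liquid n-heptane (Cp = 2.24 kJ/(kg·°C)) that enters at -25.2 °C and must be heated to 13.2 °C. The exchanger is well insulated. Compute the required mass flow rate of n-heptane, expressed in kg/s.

ṁ_c = 53.7 kg/s

Heat released by hot stream: Q = 23.7 × 2.41 × (101 − 20.2) = 4615.1 kJ/s
Energy balance on cold side (adiabatic exchanger): Q = ṁ_c·Cp_c·(T_c,out − T_c,in)
ṁ_c = 4615.1 / [2.24 × (13.2 − -25.2)] = 53.653 kg/s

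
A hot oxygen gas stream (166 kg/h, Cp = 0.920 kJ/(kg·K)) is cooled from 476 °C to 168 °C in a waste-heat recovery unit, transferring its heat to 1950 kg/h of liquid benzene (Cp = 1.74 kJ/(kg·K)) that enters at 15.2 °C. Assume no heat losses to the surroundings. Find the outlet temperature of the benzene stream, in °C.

Heat released by hot stream: Q = 166 × 0.920 × (476 − 168) = 47038 kJ/h
Energy balance on cold side (adiabatic exchanger): Q = ṁ_c·Cp_c·(T_c,out − T_c,in)
T_c,out = 15.2 + 47038/(1950 × 1.74) = 29.063 °C

T_c,out = 29.1 °C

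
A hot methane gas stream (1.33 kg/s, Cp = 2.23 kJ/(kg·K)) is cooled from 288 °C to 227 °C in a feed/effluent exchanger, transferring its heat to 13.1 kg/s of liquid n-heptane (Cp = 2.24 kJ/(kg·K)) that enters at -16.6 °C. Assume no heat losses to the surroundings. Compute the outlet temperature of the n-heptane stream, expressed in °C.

Heat released by hot stream: Q = 1.33 × 2.23 × (288 − 227) = 180.92 kJ/s
Energy balance on cold side (adiabatic exchanger): Q = ṁ_c·Cp_c·(T_c,out − T_c,in)
T_c,out = -16.6 + 180.92/(13.1 × 2.24) = -10.435 °C

T_c,out = -10.4 °C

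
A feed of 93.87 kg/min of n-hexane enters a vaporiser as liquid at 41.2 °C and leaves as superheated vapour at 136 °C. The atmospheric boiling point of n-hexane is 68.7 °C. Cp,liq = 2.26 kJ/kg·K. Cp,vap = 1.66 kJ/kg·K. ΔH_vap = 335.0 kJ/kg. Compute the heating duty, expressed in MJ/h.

Q = 2870 MJ/h

liquid 41.2→68.7 °C: 62.15 kJ/kg
vaporisation at 68.7 °C: 335 kJ/kg
vapour 68.7→136 °C: 111.72 kJ/kg
Δh = 62.15 + 335 + 111.72 = 508.87 kJ/kg
Q = ṁ·Δh = 93.87 kg/min × 508.87 kJ/kg = 47767 kJ/min
|Q| = 796.12 kW = 2866 MJ/h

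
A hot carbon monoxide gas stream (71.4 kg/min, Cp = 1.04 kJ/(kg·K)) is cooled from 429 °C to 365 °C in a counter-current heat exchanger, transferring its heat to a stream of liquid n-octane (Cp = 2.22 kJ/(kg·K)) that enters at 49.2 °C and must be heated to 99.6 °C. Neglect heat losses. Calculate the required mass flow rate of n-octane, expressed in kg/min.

Heat released by hot stream: Q = 71.4 × 1.04 × (429 − 365) = 4752.4 kJ/min
Energy balance on cold side (adiabatic exchanger): Q = ṁ_c·Cp_c·(T_c,out − T_c,in)
ṁ_c = 4752.4 / [2.22 × (99.6 − 49.2)] = 42.474 kg/min

ṁ_c = 42.5 kg/min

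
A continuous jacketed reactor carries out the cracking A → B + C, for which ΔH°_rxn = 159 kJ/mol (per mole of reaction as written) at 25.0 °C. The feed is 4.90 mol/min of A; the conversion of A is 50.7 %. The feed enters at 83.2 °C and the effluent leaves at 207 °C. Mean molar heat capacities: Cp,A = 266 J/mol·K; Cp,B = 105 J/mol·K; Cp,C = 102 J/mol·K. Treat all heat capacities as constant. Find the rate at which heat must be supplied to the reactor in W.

Q_in = 8830 W

Extent of reaction ξ = 0.507 × 4.90 = 2.4843 mol/min
Reaction term: ξ·ΔH°_rxn = 2.4843 × 159 = 395 kJ/min
Sensible, feed 83.2→25 °C: -75.858 kJ/min
Outlet flows (mol/min): A 2.4157, B 2.4843, C 2.4843
Sensible, products 25→207 °C: 210.54 kJ/min
Q = ΔH = 529.69 kJ/min = 8.8281 kW
Heat supplied = 8828.1 W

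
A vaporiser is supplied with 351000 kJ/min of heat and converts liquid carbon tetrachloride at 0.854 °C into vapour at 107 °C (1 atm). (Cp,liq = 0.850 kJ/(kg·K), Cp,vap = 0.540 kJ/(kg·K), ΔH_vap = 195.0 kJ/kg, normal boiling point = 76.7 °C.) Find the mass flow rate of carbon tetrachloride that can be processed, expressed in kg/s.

ṁ = 21.2 kg/s

Δh = 0.850×(76.7−0.854) + 195.0 + 0.540×(107−76.7) = 275.83 kJ/kg
Q = 351000 kJ/min = 5850 kJ/s = 5850 kJ/s
ṁ = Q/Δh = 5850 / 275.83 = 21.209 kg/s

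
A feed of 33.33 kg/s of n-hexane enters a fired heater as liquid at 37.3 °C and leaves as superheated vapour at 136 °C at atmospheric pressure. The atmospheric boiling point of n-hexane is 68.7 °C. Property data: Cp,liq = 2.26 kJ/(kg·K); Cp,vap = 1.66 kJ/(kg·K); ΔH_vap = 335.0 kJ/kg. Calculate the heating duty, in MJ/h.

Q = 62100 MJ/h

liquid 37.3→68.7 °C: 70.964 kJ/kg
vaporisation at 68.7 °C: 335 kJ/kg
vapour 68.7→136 °C: 111.72 kJ/kg
Δh = 70.964 + 335 + 111.72 = 517.68 kJ/kg
Q = ṁ·Δh = 33.33 kg/s × 517.68 kJ/kg = 17254 kJ/s
|Q| = 17254 kW = 62116 MJ/h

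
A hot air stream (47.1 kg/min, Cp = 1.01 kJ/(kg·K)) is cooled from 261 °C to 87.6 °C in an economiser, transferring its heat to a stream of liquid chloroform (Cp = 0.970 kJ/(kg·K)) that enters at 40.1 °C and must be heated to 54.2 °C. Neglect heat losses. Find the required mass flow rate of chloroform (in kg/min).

ṁ_c = 603 kg/min

Heat released by hot stream: Q = 47.1 × 1.01 × (261 − 87.6) = 8248.8 kJ/min
Energy balance on cold side (adiabatic exchanger): Q = ṁ_c·Cp_c·(T_c,out − T_c,in)
ṁ_c = 8248.8 / [0.970 × (54.2 − 40.1)] = 603.12 kg/min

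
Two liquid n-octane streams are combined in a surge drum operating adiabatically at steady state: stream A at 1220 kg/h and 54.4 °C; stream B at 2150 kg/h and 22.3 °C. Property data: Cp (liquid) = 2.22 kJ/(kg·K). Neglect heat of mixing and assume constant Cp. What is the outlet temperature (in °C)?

T_out = 33.9 °C

Energy balance with Q = 0: Σ ṁᵢCp,ᵢ(T_out − Tᵢ) = 0
T_out = Σ ṁᵢCp,ᵢTᵢ / Σ ṁᵢCp,ᵢ
      = 253770 / 7481.4 = 33.921 °C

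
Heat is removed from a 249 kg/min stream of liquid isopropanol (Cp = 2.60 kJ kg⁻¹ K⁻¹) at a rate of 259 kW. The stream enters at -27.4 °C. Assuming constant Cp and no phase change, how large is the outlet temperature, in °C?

Q = 259 kW = 15540 kJ/min
ΔT = Q/(ṁ·Cp) = 15540/(249×2.60) = 24.004 K
T_out = -27.4 − 24.004 = -51.404 °C

T_out = -51.4 °C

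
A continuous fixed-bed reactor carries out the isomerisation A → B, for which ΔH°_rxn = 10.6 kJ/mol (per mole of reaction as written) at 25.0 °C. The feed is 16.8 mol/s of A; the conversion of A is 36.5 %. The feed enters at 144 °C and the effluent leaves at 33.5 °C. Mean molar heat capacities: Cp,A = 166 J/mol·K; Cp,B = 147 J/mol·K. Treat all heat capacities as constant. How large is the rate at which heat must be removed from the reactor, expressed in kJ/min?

Extent of reaction ξ = 0.365 × 16.8 = 6.132 mol/s
Reaction term: ξ·ΔH°_rxn = 6.132 × 10.6 = 64.999 kJ/s
Sensible, feed 144→25 °C: -331.87 kJ/s
Outlet flows (mol/s): A 10.668, B 6.132
Sensible, products 25→33.5 °C: 22.714 kJ/s
Q = ΔH = -244.15 kJ/s = -244.15 kW
Heat removed = 14649 kJ/min

Q_out = 14600 kJ/min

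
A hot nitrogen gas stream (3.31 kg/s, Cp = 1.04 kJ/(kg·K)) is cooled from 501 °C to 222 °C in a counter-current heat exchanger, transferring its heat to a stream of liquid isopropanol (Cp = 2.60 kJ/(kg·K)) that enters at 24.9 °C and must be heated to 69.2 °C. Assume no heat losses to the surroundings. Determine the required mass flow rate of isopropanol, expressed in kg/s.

Heat released by hot stream: Q = 3.31 × 1.04 × (501 − 222) = 960.43 kJ/s
Energy balance on cold side (adiabatic exchanger): Q = ṁ_c·Cp_c·(T_c,out − T_c,in)
ṁ_c = 960.43 / [2.60 × (69.2 − 24.9)] = 8.3385 kg/s

ṁ_c = 8.34 kg/s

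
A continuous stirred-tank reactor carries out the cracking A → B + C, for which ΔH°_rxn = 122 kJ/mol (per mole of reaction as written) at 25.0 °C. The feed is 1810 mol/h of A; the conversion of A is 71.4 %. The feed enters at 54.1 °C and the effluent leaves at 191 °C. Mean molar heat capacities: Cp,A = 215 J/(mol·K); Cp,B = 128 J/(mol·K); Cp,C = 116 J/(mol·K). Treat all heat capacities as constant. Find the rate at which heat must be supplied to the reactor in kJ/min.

Extent of reaction ξ = 0.714 × 1810 = 1292.3 mol/h
Reaction term: ξ·ΔH°_rxn = 1292.3 × 122 = 157670 kJ/h
Sensible, feed 54.1→25 °C: -11324 kJ/h
Outlet flows (mol/h): A 517.66, B 1292.3, C 1292.3
Sensible, products 25→191 °C: 70820 kJ/h
Q = ΔH = 217160 kJ/h = 60.323 kW
Heat supplied = 3619.4 kJ/min

Q_in = 3620 kJ/min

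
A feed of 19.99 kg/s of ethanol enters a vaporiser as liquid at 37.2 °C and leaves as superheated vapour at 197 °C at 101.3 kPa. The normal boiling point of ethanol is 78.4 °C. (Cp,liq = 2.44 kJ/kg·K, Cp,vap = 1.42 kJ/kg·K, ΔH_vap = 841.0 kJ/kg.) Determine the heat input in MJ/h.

liquid 37.2→78.4 °C: 100.53 kJ/kg
vaporisation at 78.4 °C: 841 kJ/kg
vapour 78.4→197 °C: 168.41 kJ/kg
Δh = 100.53 + 841 + 168.41 = 1109.9 kJ/kg
Q = ṁ·Δh = 19.99 kg/s × 1109.9 kJ/kg = 22188 kJ/s
|Q| = 22188 kW = 79876 MJ/h

Q = 79900 MJ/h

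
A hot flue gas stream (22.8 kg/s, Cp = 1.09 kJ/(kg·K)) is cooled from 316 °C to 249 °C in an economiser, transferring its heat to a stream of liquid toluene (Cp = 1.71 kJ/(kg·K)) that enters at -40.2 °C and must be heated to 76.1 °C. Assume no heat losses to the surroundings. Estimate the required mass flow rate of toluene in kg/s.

ṁ_c = 8.37 kg/s

Heat released by hot stream: Q = 22.8 × 1.09 × (316 − 249) = 1665.1 kJ/s
Energy balance on cold side (adiabatic exchanger): Q = ṁ_c·Cp_c·(T_c,out − T_c,in)
ṁ_c = 1665.1 / [1.71 × (76.1 − -40.2)] = 8.3726 kg/s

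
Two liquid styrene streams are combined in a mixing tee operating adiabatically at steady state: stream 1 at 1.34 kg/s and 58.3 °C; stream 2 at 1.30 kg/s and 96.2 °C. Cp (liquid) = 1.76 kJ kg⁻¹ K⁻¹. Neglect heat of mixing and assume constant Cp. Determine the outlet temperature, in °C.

T_out = 77.0 °C

No heat crosses the boundary, so H_out = H_in.
T_out = Σ ṁᵢCp,ᵢTᵢ / Σ ṁᵢCp,ᵢ
      = 357.6 / 4.6464 = 76.963 °C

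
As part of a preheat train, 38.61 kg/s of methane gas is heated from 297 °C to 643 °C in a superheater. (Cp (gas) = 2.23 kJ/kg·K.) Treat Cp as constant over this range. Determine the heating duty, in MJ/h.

Q = ṁ·Cp·ΔT = 38.61 × 2.23 × (643 − 297) = 29791 kJ/s
Heating duty = 107250 MJ/h

Q = 107000 MJ/h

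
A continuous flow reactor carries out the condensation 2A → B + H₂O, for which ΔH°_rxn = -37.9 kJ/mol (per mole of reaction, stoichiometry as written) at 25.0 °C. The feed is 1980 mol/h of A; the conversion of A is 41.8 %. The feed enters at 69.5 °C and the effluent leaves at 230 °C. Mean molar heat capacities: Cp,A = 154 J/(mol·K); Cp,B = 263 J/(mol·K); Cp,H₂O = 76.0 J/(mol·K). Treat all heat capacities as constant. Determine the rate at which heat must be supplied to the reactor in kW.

Extent of reaction ξ = 0.418 × 1980 / 2 = 413.82 mol/h
Reaction term: ξ·ΔH°_rxn = 413.82 × -37.9 = -15684 kJ/h
Sensible, feed 69.5→25 °C: -13569 kJ/h
Outlet flows (mol/h): A 1152.4, B 413.82, H₂O 413.82
Sensible, products 25→230 °C: 65138 kJ/h
Q = ΔH = 35886 kJ/h = 9.9683 kW
Heat supplied = 9.9683 kW

Q_in = 9.97 kW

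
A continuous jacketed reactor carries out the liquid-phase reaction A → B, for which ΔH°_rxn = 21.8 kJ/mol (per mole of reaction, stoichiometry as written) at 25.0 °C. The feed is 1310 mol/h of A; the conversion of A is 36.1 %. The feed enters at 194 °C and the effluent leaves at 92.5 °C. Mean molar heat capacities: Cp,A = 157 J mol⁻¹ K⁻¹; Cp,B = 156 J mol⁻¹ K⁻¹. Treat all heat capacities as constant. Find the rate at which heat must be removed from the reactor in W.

Q_out = 2940 W

Extent of reaction ξ = 0.361 × 1310 = 472.91 mol/h
Reaction term: ξ·ΔH°_rxn = 472.91 × 21.8 = 10309 kJ/h
Sensible, feed 194→25 °C: -34758 kJ/h
Outlet flows (mol/h): A 837.09, B 472.91
Sensible, products 25→92.5 °C: 13851 kJ/h
Q = ΔH = -10598 kJ/h = -2.9439 kW
Heat removed = 2943.9 W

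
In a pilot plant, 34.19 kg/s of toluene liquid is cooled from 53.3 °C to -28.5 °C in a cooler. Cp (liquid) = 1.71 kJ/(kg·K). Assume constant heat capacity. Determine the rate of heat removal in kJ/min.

Q = ṁ·Cp·ΔT = 34.19 × 1.71 × (-28.5 − 53.3) = -4782.4 kJ/s
Cooling duty = 286950 kJ/min

Q_c = 287000 kJ/min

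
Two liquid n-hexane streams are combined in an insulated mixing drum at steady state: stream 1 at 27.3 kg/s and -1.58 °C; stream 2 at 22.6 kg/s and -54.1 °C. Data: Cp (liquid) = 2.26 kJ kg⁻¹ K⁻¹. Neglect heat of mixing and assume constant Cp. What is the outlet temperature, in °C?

Adiabatic, steady state ⇒ Σ ṁᵢCp,ᵢ(T_out − Tᵢ) = 0
T_out = Σ ṁᵢCp,ᵢTᵢ / Σ ṁᵢCp,ᵢ
      = -2860.7 / 112.77 = -25.367 °C

T_out = -25.4 °C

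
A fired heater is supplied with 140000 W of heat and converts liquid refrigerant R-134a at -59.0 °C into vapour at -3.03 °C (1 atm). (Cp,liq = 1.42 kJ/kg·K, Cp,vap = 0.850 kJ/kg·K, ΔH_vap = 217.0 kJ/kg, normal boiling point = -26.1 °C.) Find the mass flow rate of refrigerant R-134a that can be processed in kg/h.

ṁ = 1780 kg/h

Δh = 1.42×(-26.1−-59.0) + 217.0 + 0.850×(-3.03−-26.1) = 283.33 kJ/kg
Q = 140000 W = 140 kJ/s = 504000 kJ/h
ṁ = Q/Δh = 504000 / 283.33 = 1778.9 kg/h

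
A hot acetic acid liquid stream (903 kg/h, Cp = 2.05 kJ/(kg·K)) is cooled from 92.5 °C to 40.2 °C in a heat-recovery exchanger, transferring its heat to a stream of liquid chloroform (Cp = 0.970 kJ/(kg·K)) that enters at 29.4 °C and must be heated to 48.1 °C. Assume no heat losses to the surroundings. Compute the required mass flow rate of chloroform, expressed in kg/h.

ṁ_c = 5340 kg/h

Heat released by hot stream: Q = 903 × 2.05 × (92.5 − 40.2) = 96815 kJ/h
Energy balance on cold side (adiabatic exchanger): Q = ṁ_c·Cp_c·(T_c,out − T_c,in)
ṁ_c = 96815 / [0.970 × (48.1 − 29.4)] = 5337.4 kg/h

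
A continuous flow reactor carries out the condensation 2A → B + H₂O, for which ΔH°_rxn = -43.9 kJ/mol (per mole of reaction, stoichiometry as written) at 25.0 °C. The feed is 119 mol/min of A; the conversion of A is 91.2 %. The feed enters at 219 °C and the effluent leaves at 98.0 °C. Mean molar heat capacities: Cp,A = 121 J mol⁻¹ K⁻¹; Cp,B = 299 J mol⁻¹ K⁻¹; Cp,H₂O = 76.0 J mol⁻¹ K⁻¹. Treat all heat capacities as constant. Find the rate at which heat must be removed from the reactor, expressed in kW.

Extent of reaction ξ = 0.912 × 119 / 2 = 54.264 mol/min
Reaction term: ξ·ΔH°_rxn = 54.264 × -43.9 = -2382.2 kJ/min
Sensible, feed 219→25 °C: -2793.4 kJ/min
Outlet flows (mol/min): A 10.472, B 54.264, H₂O 54.264
Sensible, products 25→98.0 °C: 1578 kJ/min
Q = ΔH = -3597.6 kJ/min = -59.96 kW
Heat removed = 59.96 kW

Q_out = 60.0 kW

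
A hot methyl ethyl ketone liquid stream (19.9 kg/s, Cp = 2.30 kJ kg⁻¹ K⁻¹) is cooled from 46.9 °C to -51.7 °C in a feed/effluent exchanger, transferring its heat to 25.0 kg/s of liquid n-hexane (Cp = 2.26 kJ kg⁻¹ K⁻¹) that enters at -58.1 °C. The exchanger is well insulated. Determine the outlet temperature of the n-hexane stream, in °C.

T_c,out = 21.8 °C

Heat released by hot stream: Q = 19.9 × 2.30 × (46.9 − -51.7) = 4512.9 kJ/s
Energy balance on cold side (adiabatic exchanger): Q = ṁ_c·Cp_c·(T_c,out − T_c,in)
T_c,out = -58.1 + 4512.9/(25.0 × 2.26) = 21.775 °C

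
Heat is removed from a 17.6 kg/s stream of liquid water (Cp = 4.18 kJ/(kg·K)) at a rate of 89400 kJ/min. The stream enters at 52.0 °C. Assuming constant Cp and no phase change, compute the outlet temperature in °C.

T_out = 31.7 °C

Q = 89400 kJ/min = 1490 kJ/s
ΔT = Q/(ṁ·Cp) = 1490/(17.6×4.18) = 20.253 K
T_out = 52.0 − 20.253 = 31.747 °C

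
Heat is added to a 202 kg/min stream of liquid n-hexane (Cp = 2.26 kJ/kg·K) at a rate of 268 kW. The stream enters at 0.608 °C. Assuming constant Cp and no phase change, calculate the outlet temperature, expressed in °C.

Q = 268 kW = 16080 kJ/min
ΔT = Q/(ṁ·Cp) = 16080/(202×2.26) = 35.223 K
T_out = 0.608 + 35.223 = 35.831 °C

T_out = 35.8 °C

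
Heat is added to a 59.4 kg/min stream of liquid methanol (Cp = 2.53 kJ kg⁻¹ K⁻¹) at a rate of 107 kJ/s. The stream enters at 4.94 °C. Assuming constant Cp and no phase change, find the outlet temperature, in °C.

Q = 107 kJ/s = 6420 kJ/min
ΔT = Q/(ṁ·Cp) = 6420/(59.4×2.53) = 42.72 K
T_out = 4.94 + 42.72 = 47.66 °C

T_out = 47.7 °C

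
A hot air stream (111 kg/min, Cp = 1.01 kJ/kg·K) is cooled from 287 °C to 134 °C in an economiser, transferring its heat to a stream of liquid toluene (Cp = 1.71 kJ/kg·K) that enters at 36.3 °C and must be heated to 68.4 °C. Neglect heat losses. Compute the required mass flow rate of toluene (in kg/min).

ṁ_c = 312 kg/min

Heat released by hot stream: Q = 111 × 1.01 × (287 − 134) = 17153 kJ/min
Energy balance on cold side (adiabatic exchanger): Q = ṁ_c·Cp_c·(T_c,out − T_c,in)
ṁ_c = 17153 / [1.71 × (68.4 − 36.3)] = 312.49 kg/min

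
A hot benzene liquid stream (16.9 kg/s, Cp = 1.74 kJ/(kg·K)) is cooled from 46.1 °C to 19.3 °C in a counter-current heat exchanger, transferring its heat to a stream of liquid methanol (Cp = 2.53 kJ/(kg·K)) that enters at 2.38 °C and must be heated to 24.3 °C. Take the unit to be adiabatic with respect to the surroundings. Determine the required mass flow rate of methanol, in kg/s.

ṁ_c = 14.2 kg/s

Heat released by hot stream: Q = 16.9 × 1.74 × (46.1 − 19.3) = 788.08 kJ/s
Energy balance on cold side (adiabatic exchanger): Q = ṁ_c·Cp_c·(T_c,out − T_c,in)
ṁ_c = 788.08 / [2.53 × (24.3 − 2.38)] = 14.211 kg/s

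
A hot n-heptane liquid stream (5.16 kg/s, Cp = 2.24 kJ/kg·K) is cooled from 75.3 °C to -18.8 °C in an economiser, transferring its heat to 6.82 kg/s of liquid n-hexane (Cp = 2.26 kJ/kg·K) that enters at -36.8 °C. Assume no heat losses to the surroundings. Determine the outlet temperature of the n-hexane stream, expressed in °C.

Heat released by hot stream: Q = 5.16 × 2.24 × (75.3 − -18.8) = 1087.6 kJ/s
Energy balance on cold side (adiabatic exchanger): Q = ṁ_c·Cp_c·(T_c,out − T_c,in)
T_c,out = -36.8 + 1087.6/(6.82 × 2.26) = 33.766 °C

T_c,out = 33.8 °C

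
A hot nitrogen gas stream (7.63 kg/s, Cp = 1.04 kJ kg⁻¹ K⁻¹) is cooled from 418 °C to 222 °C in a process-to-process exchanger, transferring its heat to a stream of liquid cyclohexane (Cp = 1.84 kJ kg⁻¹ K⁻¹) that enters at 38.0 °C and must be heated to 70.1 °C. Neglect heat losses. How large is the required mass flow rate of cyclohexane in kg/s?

ṁ_c = 26.3 kg/s

Heat released by hot stream: Q = 7.63 × 1.04 × (418 − 222) = 1555.3 kJ/s
Energy balance on cold side (adiabatic exchanger): Q = ṁ_c·Cp_c·(T_c,out − T_c,in)
ṁ_c = 1555.3 / [1.84 × (70.1 − 38.0)] = 26.332 kg/s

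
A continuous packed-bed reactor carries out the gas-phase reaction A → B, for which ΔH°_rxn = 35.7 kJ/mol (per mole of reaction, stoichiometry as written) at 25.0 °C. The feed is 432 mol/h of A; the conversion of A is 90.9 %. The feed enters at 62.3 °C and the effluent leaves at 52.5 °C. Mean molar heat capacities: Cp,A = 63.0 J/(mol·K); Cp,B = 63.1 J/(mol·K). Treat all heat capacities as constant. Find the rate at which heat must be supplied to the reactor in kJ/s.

Extent of reaction ξ = 0.909 × 432 = 392.69 mol/h
Reaction term: ξ·ΔH°_rxn = 392.69 × 35.7 = 14019 kJ/h
Sensible, feed 62.3→25 °C: -1015.2 kJ/h
Outlet flows (mol/h): A 39.312, B 392.69
Sensible, products 25→52.5 °C: 749.52 kJ/h
Q = ΔH = 13753 kJ/h = 3.8204 kW
Heat supplied = 3.8204 kJ/s

Q_in = 3.82 kJ/s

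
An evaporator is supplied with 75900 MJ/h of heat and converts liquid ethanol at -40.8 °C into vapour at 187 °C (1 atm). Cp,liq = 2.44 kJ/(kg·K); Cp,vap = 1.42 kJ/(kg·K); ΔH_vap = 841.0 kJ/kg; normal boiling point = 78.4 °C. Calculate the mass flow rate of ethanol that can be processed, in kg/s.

ṁ = 16.4 kg/s

Δh = 2.44×(78.4−-40.8) + 841.0 + 1.42×(187−78.4) = 1286.1 kJ/kg
Q = 75900 MJ/h = 21083 kJ/s = 21083 kJ/s
ṁ = Q/Δh = 21083 / 1286.1 = 16.394 kg/s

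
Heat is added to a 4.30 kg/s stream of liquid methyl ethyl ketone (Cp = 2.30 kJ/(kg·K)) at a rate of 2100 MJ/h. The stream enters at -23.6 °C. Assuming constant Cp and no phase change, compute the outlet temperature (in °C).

T_out = 35.4 °C

Q = 2100 MJ/h = 583.33 kJ/s
ΔT = Q/(ṁ·Cp) = 583.33/(4.30×2.30) = 58.982 K
T_out = -23.6 + 58.982 = 35.382 °C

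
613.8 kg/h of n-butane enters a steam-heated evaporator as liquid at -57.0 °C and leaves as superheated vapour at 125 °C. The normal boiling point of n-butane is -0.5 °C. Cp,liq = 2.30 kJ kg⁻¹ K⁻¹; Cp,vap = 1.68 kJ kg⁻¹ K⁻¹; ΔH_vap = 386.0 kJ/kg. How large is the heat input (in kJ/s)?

Q = 124 kJ/s

liquid -57.0→-0.5 °C: 129.95 kJ/kg
vaporisation at -0.5 °C: 386 kJ/kg
vapour -0.5→125 °C: 210.84 kJ/kg
Δh = 129.95 + 386 + 210.84 = 726.79 kJ/kg
Q = ṁ·Δh = 613.8 kg/h × 726.79 kJ/kg = 446100 kJ/h
|Q| = 123.92 kW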